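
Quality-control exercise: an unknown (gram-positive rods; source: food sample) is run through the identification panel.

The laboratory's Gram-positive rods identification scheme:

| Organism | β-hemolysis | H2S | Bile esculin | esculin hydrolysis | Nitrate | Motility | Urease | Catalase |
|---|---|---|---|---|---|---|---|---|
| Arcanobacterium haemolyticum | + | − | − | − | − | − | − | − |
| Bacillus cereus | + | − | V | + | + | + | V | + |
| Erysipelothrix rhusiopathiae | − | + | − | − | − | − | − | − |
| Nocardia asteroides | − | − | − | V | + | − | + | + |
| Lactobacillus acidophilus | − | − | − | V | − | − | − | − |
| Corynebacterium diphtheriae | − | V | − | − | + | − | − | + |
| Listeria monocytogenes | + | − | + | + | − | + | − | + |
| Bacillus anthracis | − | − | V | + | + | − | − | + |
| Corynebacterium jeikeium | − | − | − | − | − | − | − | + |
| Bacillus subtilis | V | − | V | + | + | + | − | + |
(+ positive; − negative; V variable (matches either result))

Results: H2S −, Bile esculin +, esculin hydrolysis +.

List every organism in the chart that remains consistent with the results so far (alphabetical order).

Bacillus anthracis, Bacillus cereus, Bacillus subtilis, Listeria monocytogenes

esculin hydrolysis +: excludes Arcanobacterium haemolyticum, Erysipelothrix rhusiopathiae, Corynebacterium diphtheriae, Corynebacterium jeikeium — 6 left.
H2S −: all 6 remaining candidates are consistent.
Bile esculin +: excludes Nocardia asteroides, Lactobacillus acidophilus — 4 left.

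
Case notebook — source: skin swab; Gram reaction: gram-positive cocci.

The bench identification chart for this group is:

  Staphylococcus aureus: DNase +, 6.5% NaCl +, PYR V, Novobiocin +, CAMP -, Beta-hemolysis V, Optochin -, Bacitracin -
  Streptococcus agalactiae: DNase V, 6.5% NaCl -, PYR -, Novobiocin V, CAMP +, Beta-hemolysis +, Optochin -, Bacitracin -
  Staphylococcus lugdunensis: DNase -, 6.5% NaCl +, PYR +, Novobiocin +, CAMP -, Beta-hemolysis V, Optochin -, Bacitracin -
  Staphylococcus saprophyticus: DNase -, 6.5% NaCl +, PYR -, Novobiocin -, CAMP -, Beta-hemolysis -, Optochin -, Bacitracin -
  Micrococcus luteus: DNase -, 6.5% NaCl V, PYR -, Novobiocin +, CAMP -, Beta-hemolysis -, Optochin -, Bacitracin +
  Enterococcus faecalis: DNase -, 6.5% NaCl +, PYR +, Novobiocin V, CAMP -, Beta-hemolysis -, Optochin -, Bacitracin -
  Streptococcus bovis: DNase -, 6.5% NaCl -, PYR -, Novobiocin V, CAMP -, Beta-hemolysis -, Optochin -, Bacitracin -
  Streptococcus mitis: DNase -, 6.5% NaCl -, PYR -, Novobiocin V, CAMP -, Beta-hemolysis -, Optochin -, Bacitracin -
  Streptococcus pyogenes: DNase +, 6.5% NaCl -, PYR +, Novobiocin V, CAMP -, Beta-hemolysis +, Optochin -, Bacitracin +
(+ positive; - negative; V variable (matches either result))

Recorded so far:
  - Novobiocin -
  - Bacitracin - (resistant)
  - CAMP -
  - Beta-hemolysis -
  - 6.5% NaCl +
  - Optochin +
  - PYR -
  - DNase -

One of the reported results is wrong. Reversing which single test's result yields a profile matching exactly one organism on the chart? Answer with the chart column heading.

Optochin

As reported, no row in the chart matches all 8 reactions.
Reversing Optochin (to -) → unique match: Staphylococcus saprophyticus.
Reversing Beta-hemolysis → still no organism matches.
Reversing CAMP → still no organism matches.
Reversing PYR → still no organism matches.
Reversing Bacitracin → still no organism matches.
Reversing DNase → still no organism matches.
Reversing 6.5% NaCl → still no organism matches.
Reversing Novobiocin → still no organism matches.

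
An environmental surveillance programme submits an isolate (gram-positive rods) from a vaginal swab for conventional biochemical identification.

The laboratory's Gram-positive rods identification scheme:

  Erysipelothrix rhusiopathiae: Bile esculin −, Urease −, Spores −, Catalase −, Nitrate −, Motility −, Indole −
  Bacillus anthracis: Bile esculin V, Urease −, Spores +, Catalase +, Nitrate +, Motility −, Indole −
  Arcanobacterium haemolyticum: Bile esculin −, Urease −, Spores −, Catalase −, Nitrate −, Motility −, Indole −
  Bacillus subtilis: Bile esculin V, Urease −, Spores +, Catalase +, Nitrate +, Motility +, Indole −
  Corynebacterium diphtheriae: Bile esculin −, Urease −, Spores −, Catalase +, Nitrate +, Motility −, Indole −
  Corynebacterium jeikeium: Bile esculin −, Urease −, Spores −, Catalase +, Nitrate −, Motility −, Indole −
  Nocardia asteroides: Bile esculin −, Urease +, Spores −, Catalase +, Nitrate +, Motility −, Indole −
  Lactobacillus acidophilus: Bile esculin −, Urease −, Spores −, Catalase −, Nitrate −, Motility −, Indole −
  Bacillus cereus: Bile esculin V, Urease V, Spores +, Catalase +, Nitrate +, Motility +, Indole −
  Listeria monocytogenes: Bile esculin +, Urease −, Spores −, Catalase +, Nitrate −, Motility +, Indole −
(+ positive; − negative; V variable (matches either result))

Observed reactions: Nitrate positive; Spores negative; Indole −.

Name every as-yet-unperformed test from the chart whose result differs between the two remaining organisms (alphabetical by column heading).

Urease

Spores −: excludes Bacillus anthracis, Bacillus subtilis, Bacillus cereus — 7 left.
Nitrate +: excludes 5 organisms — 2 left.
Indole −: all 2 remaining candidates are consistent.
Two candidates remain: Corynebacterium diphtheriae and Nocardia asteroides.
  Bile esculin: − vs − — same for both, does not separate.
  Urease: Corynebacterium diphtheriae −, Nocardia asteroides + — discriminates.
  Catalase: + vs + — same for both, does not separate.
  Motility: − vs − — same for both, does not separate.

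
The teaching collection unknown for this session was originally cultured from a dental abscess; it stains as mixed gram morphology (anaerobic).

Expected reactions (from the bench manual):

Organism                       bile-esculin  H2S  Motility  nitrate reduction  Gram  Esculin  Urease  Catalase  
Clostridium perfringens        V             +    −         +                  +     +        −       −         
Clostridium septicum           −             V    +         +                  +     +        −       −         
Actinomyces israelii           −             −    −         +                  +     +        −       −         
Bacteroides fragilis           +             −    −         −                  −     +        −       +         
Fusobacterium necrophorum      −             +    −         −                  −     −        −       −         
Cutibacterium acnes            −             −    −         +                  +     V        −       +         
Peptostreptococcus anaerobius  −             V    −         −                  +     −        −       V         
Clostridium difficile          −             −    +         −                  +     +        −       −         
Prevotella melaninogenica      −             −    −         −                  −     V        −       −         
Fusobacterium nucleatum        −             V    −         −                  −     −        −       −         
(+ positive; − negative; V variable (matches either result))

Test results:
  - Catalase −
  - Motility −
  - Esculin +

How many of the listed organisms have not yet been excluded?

Motility −: excludes Clostridium septicum, Clostridium difficile — 8 left.
Catalase −: excludes Bacteroides fragilis, Cutibacterium acnes — 6 left.
Esculin +: excludes Fusobacterium necrophorum, Peptostreptococcus anaerobius, Fusobacterium nucleatum — 3 left.
Still consistent: Actinomyces israelii, Clostridium perfringens, Prevotella melaninogenica.

3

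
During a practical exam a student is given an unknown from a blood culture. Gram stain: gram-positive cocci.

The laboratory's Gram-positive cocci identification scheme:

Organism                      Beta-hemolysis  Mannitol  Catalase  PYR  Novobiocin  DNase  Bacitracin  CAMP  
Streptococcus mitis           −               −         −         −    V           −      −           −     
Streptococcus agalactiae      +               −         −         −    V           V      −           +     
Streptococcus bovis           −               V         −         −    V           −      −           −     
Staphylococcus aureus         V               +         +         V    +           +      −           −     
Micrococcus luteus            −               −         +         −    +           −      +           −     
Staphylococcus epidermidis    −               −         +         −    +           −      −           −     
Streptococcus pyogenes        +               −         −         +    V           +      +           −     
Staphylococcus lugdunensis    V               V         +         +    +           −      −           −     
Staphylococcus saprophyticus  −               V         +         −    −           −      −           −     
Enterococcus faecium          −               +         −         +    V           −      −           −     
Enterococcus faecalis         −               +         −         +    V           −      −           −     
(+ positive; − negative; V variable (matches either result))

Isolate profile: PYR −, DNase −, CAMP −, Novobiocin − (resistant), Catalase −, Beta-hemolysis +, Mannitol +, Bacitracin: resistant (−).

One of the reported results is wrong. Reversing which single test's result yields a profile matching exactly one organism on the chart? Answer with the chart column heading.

Beta-hemolysis

As reported, no row in the chart matches all 8 reactions.
Reversing Bacitracin → still no organism matches.
Reversing Mannitol → still no organism matches.
Reversing CAMP → still no organism matches.
Reversing PYR → still no organism matches.
Reversing Catalase → still no organism matches.
Reversing DNase → still no organism matches.
Reversing Novobiocin → still no organism matches.
Reversing Beta-hemolysis (to −) → unique match: Streptococcus bovis.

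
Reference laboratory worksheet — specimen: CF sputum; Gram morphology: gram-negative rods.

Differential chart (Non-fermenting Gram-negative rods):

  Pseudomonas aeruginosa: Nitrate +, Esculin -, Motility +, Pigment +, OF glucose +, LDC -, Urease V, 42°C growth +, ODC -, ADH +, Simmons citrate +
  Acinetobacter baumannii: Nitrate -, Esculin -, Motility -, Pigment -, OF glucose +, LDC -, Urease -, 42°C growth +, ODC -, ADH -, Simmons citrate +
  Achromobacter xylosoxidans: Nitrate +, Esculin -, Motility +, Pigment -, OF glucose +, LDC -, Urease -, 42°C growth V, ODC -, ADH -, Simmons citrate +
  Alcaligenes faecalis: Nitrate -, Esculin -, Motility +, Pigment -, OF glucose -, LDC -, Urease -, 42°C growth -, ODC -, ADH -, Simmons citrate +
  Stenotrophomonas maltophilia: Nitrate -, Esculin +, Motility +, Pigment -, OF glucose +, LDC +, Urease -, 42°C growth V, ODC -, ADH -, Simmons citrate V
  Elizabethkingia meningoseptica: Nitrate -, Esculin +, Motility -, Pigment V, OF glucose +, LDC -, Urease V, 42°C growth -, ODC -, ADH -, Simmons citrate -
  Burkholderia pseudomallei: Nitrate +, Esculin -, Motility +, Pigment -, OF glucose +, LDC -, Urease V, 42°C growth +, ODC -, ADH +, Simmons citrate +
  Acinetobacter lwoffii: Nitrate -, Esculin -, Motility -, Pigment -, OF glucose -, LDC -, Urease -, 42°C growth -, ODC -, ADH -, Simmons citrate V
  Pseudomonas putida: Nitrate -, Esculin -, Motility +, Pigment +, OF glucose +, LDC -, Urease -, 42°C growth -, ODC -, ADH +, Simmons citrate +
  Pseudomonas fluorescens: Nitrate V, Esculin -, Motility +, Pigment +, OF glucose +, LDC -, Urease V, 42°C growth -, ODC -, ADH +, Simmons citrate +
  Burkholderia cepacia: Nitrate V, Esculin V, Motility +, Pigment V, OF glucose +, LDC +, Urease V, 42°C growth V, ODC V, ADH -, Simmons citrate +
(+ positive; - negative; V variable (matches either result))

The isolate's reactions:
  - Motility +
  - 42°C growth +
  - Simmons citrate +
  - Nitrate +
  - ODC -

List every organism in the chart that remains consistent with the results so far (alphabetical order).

Achromobacter xylosoxidans, Burkholderia cepacia, Burkholderia pseudomallei, Pseudomonas aeruginosa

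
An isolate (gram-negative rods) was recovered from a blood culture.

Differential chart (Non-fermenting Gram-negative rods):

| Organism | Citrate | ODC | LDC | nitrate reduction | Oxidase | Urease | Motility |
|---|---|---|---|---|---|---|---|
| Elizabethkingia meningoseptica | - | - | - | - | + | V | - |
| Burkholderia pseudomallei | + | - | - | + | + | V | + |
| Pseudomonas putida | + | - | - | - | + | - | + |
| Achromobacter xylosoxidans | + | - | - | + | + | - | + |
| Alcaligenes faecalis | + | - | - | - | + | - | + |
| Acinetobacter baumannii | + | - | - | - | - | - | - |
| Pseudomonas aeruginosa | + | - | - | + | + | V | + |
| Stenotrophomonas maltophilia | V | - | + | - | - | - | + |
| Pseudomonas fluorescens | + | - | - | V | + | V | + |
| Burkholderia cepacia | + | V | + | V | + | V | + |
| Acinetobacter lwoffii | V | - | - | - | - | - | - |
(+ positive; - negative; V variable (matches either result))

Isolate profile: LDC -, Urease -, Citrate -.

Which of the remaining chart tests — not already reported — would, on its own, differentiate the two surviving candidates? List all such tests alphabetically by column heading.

Oxidase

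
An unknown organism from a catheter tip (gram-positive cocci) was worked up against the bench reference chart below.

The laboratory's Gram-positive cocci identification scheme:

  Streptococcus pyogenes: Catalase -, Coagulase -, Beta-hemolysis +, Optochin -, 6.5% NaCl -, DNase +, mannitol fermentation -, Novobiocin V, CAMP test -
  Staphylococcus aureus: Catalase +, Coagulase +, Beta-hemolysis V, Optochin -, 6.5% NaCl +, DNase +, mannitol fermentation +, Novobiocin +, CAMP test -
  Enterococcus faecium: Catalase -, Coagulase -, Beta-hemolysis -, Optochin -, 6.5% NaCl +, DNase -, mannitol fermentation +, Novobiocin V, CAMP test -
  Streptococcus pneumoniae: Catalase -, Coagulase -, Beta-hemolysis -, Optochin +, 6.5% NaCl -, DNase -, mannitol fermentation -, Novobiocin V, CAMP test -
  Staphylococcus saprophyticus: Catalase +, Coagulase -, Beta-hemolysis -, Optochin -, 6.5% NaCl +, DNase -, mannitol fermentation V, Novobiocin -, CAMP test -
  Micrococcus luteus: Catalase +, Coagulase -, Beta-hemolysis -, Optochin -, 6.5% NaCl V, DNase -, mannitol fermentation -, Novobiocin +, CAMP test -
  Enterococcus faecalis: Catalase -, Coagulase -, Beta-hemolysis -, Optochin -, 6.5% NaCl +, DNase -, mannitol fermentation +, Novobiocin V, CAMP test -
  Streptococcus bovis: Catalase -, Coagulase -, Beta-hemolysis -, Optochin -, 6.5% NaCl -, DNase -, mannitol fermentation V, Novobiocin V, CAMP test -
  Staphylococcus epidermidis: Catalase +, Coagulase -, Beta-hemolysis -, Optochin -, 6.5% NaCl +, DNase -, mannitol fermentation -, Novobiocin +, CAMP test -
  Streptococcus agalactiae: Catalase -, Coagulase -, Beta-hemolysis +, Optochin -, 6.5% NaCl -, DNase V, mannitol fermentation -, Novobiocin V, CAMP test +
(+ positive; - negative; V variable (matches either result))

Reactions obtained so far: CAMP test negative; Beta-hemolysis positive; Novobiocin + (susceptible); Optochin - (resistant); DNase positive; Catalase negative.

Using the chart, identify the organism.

Optochin -: excludes Streptococcus pneumoniae — 9 left.
Novobiocin +: excludes Staphylococcus saprophyticus — 8 left.
Beta-hemolysis +: excludes 5 organisms — 3 left.
CAMP test -: excludes Streptococcus agalactiae — 2 left.
Catalase -: excludes Staphylococcus aureus — 1 left.
DNase +: the one remaining candidate is consistent.

Streptococcus pyogenes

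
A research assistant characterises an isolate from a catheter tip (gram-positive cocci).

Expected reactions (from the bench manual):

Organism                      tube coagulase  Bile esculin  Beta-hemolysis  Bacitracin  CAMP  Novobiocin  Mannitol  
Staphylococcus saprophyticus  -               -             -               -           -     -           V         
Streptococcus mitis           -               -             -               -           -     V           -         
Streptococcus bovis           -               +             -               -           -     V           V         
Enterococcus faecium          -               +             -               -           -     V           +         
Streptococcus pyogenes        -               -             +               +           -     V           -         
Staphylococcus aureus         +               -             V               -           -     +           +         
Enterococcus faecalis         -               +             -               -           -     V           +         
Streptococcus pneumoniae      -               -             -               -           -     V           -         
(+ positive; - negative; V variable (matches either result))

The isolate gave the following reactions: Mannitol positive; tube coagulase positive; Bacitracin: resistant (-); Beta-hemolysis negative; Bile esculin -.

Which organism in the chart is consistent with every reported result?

Staphylococcus aureus

Mannitol +: excludes Streptococcus mitis, Streptococcus pyogenes, Streptococcus pneumoniae — 5 left.
tube coagulase +: excludes Staphylococcus saprophyticus, Streptococcus bovis, Enterococcus faecium, Enterococcus faecalis — 1 left.
Bacitracin -: the one remaining candidate is consistent.
Beta-hemolysis -: the one remaining candidate is consistent.
Bile esculin -: the one remaining candidate is consistent.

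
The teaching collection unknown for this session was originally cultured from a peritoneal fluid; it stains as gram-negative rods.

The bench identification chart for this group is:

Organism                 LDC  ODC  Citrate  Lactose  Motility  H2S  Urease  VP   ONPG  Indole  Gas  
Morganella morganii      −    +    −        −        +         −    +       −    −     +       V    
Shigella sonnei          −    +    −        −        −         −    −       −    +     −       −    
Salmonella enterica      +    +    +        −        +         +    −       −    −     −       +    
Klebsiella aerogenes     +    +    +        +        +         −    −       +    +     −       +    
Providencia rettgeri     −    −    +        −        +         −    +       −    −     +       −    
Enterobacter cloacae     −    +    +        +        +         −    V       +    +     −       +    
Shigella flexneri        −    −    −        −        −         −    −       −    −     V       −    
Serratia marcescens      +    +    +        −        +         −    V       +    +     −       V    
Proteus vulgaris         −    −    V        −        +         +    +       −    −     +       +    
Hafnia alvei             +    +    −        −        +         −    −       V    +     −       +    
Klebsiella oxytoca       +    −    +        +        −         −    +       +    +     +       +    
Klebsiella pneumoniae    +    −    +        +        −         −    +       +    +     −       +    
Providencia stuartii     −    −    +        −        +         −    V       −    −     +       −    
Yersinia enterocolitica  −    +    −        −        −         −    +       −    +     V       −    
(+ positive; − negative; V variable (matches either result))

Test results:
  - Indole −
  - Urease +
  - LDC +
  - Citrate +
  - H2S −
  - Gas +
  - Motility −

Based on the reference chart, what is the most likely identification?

Klebsiella pneumoniae

H2S −: excludes Salmonella enterica, Proteus vulgaris — 12 left.
Citrate +: excludes 5 organisms — 7 left.
Indole −: excludes Providencia rettgeri, Klebsiella oxytoca, Providencia stuartii — 4 left.
LDC +: excludes Enterobacter cloacae — 3 left.
Urease +: excludes Klebsiella aerogenes — 2 left.
Gas +: all 2 remaining candidates are consistent.
Motility −: excludes Serratia marcescens — 1 left.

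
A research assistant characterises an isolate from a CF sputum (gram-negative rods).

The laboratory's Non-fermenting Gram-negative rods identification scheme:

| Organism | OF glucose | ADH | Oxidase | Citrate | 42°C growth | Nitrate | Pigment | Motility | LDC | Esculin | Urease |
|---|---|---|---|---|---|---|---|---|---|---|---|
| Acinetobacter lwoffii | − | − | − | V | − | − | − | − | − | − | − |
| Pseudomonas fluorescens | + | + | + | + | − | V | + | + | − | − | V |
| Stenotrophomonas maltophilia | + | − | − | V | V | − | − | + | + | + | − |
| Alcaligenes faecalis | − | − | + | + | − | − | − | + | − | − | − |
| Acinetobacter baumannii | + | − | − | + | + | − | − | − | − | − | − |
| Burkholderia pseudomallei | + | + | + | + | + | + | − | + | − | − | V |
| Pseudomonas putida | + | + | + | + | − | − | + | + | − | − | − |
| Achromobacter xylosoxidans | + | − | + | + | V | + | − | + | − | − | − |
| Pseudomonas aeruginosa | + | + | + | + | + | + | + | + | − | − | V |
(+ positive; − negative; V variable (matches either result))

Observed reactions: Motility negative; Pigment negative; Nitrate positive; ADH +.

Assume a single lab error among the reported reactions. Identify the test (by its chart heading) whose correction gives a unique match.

Motility

As reported, no row in the chart matches all 4 reactions.
Reversing Motility (to +) → unique match: Burkholderia pseudomallei.
Reversing Pigment → still no organism matches.
Reversing Nitrate → still no organism matches.
Reversing ADH → still no organism matches.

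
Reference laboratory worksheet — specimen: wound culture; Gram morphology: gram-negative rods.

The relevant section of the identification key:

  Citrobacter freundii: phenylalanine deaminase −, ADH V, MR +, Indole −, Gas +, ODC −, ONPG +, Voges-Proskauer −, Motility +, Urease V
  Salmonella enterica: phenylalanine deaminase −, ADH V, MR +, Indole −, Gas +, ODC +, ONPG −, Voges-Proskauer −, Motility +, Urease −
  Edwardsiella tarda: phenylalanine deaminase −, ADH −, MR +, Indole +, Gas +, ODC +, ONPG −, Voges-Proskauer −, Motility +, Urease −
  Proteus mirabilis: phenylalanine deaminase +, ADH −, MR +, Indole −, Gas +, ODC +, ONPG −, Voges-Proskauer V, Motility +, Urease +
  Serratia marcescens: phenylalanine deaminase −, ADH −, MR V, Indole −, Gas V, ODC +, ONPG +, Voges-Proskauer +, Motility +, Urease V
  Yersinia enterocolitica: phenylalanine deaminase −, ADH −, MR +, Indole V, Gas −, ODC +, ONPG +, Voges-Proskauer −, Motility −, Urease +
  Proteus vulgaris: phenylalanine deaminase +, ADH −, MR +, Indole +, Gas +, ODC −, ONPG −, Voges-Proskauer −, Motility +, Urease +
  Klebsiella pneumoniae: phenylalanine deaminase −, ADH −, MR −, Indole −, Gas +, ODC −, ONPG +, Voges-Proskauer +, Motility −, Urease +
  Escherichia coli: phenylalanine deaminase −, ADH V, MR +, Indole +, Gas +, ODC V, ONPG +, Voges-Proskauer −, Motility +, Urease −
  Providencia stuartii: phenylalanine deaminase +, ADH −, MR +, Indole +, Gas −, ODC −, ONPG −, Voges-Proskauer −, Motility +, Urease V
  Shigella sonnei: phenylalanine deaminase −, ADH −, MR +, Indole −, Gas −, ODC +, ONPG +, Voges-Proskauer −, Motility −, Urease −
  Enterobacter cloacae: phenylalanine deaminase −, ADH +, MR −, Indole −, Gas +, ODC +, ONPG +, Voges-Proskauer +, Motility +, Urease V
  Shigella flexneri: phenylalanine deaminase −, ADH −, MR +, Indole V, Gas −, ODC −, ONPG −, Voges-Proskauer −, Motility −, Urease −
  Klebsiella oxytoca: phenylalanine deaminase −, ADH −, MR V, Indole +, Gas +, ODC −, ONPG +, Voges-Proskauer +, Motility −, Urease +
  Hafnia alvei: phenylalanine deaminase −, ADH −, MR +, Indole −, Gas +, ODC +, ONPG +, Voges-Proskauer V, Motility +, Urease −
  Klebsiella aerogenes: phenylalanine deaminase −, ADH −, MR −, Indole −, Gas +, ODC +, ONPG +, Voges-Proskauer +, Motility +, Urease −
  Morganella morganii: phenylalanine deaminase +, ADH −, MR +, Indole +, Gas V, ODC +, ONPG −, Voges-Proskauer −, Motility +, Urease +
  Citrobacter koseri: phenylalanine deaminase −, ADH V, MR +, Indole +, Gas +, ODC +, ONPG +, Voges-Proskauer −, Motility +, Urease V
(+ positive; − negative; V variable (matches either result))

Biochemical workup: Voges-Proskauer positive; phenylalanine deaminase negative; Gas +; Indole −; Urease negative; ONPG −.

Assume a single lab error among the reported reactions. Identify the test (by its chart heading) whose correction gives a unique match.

As reported, no row in the chart matches all 6 reactions.
Reversing Urease → still no organism matches.
Reversing Gas → still no organism matches.
Reversing Indole → still no organism matches.
Reversing Voges-Proskauer (to −) → unique match: Salmonella enterica.
Reversing ONPG → 4 organisms match (not unique).
Reversing phenylalanine deaminase → still no organism matches.

Voges-Proskauer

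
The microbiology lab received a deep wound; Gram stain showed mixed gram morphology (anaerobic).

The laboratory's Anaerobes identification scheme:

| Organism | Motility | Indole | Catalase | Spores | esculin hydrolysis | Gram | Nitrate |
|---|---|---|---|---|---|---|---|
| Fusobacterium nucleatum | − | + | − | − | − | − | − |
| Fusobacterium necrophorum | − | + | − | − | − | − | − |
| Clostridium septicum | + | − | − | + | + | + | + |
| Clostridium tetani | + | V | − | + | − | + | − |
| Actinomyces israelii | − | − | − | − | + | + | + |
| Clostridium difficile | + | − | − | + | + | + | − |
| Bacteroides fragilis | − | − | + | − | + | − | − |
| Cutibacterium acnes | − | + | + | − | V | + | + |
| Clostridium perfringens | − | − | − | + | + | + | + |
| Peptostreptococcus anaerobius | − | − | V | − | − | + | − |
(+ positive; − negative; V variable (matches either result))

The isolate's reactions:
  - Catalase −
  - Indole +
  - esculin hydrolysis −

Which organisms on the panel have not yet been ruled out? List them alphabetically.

Indole +: excludes 6 organisms — 4 left.
esculin hydrolysis −: all 4 remaining candidates are consistent.
Catalase −: excludes Cutibacterium acnes — 3 left.

Clostridium tetani, Fusobacterium necrophorum, Fusobacterium nucleatum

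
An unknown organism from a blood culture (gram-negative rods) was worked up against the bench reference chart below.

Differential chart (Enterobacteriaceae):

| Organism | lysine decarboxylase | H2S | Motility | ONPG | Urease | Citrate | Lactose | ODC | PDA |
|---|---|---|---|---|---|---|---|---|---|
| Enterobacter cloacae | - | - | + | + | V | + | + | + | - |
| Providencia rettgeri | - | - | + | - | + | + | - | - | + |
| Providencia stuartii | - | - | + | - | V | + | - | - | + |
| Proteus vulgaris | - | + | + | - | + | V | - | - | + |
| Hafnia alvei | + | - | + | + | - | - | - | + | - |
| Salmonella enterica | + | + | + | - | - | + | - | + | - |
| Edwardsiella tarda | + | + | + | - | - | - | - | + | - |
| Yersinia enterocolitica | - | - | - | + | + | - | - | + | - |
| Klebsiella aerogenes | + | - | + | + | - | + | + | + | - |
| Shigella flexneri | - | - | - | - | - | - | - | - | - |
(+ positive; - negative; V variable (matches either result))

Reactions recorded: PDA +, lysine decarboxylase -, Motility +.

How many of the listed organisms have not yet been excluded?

3

lysine decarboxylase -: excludes Hafnia alvei, Salmonella enterica, Edwardsiella tarda, Klebsiella aerogenes — 6 left.
Motility +: excludes Yersinia enterocolitica, Shigella flexneri — 4 left.
PDA +: excludes Enterobacter cloacae — 3 left.
Still consistent: Proteus vulgaris, Providencia rettgeri, Providencia stuartii.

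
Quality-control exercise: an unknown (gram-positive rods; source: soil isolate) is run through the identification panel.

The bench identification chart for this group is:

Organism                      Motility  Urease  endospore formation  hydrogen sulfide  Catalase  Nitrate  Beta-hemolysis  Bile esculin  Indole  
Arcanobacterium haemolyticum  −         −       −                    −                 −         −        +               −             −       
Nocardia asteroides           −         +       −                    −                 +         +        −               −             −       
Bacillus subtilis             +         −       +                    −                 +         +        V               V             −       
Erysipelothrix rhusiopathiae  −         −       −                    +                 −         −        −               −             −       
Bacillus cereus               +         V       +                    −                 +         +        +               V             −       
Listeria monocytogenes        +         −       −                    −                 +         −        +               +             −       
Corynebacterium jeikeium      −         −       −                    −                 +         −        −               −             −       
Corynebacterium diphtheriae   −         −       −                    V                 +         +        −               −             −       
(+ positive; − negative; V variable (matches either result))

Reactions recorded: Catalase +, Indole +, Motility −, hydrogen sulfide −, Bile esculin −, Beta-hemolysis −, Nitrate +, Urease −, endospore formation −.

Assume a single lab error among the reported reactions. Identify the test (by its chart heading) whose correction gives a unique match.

As reported, no row in the chart matches all 9 reactions.
Reversing endospore formation → still no organism matches.
Reversing Nitrate → still no organism matches.
Reversing Motility → still no organism matches.
Reversing Beta-hemolysis → still no organism matches.
Reversing Catalase → still no organism matches.
Reversing Bile esculin → still no organism matches.
Reversing hydrogen sulfide → still no organism matches.
Reversing Indole (to −) → unique match: Corynebacterium diphtheriae.
Reversing Urease → still no organism matches.

Indole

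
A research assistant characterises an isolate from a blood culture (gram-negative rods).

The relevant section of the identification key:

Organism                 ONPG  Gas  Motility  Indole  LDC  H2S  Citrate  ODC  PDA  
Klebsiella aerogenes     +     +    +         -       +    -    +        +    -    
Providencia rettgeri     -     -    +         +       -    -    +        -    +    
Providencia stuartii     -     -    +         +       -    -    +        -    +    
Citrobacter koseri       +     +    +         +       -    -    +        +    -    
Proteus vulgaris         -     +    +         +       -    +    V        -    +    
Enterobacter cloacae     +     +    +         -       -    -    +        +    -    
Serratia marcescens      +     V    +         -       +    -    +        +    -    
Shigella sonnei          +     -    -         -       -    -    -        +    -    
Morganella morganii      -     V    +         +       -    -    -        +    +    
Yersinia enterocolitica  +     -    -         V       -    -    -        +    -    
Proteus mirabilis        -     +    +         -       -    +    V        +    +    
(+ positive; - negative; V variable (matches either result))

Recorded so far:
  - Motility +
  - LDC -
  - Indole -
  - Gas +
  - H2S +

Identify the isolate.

H2S +: excludes 9 organisms — 2 left.
LDC -: all 2 remaining candidates are consistent.
Gas +: all 2 remaining candidates are consistent.
Indole -: excludes Proteus vulgaris — 1 left.
Motility +: the one remaining candidate is consistent.

Proteus mirabilis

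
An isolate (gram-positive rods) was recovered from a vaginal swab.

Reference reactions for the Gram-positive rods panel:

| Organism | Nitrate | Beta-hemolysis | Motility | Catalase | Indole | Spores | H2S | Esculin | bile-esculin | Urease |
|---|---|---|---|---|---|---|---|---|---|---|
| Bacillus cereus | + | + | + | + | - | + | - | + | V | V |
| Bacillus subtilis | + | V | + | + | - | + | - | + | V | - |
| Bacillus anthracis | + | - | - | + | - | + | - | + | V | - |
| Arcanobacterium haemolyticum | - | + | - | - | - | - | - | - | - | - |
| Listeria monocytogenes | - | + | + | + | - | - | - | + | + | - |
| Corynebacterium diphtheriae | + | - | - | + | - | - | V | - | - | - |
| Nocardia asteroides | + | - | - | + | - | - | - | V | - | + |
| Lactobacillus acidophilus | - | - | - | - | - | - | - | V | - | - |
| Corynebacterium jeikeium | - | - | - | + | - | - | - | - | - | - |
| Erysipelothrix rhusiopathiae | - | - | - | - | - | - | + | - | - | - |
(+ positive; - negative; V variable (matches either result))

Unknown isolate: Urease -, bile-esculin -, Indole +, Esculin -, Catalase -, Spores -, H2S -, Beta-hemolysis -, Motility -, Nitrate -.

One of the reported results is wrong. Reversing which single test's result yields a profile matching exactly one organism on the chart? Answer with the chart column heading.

Indole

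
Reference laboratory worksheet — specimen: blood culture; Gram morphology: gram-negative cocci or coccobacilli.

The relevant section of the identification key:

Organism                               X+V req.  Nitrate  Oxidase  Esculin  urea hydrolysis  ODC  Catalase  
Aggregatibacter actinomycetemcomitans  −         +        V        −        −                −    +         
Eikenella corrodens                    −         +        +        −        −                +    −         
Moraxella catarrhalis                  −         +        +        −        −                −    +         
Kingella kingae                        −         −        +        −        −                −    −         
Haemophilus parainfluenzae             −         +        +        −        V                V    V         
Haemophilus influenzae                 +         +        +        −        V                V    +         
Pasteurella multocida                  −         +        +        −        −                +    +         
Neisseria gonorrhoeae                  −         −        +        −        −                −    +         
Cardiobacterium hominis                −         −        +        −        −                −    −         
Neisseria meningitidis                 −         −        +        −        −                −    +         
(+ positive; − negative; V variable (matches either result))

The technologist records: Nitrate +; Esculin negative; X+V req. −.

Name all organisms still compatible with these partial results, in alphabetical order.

Aggregatibacter actinomycetemcomitans, Eikenella corrodens, Haemophilus parainfluenzae, Moraxella catarrhalis, Pasteurella multocida

Nitrate +: excludes Kingella kingae, Neisseria gonorrhoeae, Cardiobacterium hominis, Neisseria meningitidis — 6 left.
X+V req. −: excludes Haemophilus influenzae — 5 left.
Esculin −: all 5 remaining candidates are consistent.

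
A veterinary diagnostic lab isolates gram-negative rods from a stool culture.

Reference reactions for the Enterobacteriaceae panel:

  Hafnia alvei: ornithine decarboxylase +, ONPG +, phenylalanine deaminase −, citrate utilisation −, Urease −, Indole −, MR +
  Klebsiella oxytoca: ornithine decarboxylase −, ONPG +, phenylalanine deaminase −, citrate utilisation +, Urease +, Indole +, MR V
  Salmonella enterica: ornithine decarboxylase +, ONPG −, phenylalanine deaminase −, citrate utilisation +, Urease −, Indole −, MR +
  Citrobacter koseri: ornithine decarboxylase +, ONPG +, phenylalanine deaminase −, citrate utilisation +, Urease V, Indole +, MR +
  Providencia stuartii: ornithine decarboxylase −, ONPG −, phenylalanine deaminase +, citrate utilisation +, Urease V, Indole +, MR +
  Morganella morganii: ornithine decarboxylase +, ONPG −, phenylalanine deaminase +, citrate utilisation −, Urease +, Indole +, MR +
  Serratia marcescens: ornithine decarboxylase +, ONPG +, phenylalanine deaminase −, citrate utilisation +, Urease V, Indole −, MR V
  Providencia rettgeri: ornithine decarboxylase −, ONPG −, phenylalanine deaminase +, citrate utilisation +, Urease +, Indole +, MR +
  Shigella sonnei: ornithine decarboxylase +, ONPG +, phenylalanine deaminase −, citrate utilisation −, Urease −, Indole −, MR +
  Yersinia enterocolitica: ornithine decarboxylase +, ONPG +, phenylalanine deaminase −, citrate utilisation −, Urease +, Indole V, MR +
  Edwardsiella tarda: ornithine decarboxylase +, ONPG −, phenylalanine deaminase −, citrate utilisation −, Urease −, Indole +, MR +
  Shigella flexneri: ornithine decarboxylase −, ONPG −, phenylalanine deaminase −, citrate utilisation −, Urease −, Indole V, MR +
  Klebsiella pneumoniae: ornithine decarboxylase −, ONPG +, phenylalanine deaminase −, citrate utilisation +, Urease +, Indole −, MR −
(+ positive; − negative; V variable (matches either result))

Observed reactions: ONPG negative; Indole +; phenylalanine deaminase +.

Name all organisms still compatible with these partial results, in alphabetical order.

Morganella morganii, Providencia rettgeri, Providencia stuartii

ONPG −: excludes 7 organisms — 6 left.
phenylalanine deaminase +: excludes Salmonella enterica, Edwardsiella tarda, Shigella flexneri — 3 left.
Indole +: all 3 remaining candidates are consistent.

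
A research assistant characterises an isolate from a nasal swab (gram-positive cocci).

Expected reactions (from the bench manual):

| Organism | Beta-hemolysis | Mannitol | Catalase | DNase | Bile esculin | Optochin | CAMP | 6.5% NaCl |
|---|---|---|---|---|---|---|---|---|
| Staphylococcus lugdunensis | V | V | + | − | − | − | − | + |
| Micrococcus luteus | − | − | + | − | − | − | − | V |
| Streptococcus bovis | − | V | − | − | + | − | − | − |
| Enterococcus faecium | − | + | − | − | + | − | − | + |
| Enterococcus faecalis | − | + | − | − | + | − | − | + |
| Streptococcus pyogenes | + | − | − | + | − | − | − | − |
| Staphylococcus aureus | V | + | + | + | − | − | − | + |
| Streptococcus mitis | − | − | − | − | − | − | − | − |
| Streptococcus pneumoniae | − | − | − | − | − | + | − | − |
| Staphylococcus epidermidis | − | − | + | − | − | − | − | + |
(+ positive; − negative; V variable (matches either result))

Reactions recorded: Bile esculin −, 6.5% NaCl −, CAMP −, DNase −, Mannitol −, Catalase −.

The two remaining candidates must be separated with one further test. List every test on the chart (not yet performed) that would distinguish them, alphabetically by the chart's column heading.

Optochin

6.5% NaCl −: excludes 5 organisms — 5 left.
DNase −: excludes Streptococcus pyogenes — 4 left.
Mannitol −: all 4 remaining candidates are consistent.
Catalase −: excludes Micrococcus luteus — 3 left.
CAMP −: all 3 remaining candidates are consistent.
Bile esculin −: excludes Streptococcus bovis — 2 left.
Two candidates remain: Streptococcus mitis and Streptococcus pneumoniae.
  Beta-hemolysis: − vs − — same for both, does not separate.
  Optochin: Streptococcus mitis −, Streptococcus pneumoniae + — discriminates.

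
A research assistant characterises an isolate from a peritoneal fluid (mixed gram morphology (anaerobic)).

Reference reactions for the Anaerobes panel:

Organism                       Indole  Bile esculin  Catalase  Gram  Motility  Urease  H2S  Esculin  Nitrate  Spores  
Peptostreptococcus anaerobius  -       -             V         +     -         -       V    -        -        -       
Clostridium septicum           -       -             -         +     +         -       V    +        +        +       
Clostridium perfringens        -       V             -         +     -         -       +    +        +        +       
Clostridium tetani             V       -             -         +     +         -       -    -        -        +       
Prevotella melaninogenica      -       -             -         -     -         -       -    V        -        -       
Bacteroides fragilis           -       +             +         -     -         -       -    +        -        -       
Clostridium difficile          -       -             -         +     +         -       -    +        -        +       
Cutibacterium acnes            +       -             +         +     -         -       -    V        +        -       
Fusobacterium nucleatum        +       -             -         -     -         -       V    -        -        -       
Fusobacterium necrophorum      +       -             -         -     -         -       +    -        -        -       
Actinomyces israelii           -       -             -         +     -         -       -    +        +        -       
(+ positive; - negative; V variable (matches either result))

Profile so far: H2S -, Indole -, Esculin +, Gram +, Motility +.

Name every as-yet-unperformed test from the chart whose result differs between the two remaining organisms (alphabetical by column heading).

H2S -: excludes Clostridium perfringens, Fusobacterium necrophorum — 9 left.
Motility +: excludes 6 organisms — 3 left.
Indole -: all 3 remaining candidates are consistent.
Gram +: all 3 remaining candidates are consistent.
Esculin +: excludes Clostridium tetani — 2 left.
Two candidates remain: Clostridium difficile and Clostridium septicum.
  Bile esculin: - vs - — same for both, does not separate.
  Catalase: - vs - — same for both, does not separate.
  Urease: - vs - — same for both, does not separate.
  Nitrate: Clostridium difficile -, Clostridium septicum + — discriminates.
  Spores: + vs + — same for both, does not separate.

Nitrate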